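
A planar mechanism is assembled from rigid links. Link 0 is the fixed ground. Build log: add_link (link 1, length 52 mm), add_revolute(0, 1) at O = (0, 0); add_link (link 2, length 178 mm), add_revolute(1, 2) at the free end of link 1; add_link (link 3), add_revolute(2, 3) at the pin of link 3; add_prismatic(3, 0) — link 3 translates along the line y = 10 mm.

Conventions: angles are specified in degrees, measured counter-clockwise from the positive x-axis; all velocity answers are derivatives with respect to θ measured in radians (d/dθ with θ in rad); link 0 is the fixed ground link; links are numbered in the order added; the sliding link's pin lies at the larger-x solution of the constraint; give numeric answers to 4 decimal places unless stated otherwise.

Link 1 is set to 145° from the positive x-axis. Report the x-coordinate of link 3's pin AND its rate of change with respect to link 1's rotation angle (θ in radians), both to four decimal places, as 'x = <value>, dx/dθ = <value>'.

geometry: r = 52 mm, L = 178 mm, e = 10 mm
crank pin P = (r cos θ, r sin θ) = (-42.595906, 29.825975)
h = r sin θ − e = 29.825975 − 10 = 19.825975
x = r cos θ + √(L² − h²) = -42.595906 + 176.892427 = 134.296521
dx/dθ = −r sin θ − h·r cos θ/√(L² − h²) (θ in radians; h = 19.825975) = -25.051856

x = 134.2965, dx/dθ = -25.0519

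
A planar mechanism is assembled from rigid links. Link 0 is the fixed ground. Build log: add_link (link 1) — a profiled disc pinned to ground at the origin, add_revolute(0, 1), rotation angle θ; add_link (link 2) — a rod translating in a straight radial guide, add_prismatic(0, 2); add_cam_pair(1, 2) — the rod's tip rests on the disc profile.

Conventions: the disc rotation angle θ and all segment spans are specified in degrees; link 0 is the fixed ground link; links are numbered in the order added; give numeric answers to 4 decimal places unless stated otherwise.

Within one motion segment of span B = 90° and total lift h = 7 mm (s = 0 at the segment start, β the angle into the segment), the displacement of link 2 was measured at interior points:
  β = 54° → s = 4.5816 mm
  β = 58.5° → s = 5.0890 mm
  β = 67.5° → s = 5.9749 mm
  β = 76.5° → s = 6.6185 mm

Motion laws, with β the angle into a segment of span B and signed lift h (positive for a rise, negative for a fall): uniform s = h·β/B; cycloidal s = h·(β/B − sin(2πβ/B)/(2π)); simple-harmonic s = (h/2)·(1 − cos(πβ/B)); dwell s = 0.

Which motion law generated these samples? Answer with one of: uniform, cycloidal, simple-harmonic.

candidates at β/B = r: uniform s = h·r (linear in β); cycloidal s = h·(r − sin(2πr)/(2π)); simple-harmonic s = (h/2)(1 − cos(πr))
β=54°: printed 4.5816 | uniform 4.2000, cycloidal 4.8548, simple-harmonic 4.5816
β=58.5°: printed 5.0890 | uniform 4.5500, cycloidal 5.4513, simple-harmonic 5.0890
β=67.5°: printed 5.9749 | uniform 5.2500, cycloidal 6.3641, simple-harmonic 5.9749
β=76.5°: printed 6.6185 | uniform 5.9500, cycloidal 6.8513, simple-harmonic 6.6185
only one law matches every sample → simple-harmonic

simple-harmonic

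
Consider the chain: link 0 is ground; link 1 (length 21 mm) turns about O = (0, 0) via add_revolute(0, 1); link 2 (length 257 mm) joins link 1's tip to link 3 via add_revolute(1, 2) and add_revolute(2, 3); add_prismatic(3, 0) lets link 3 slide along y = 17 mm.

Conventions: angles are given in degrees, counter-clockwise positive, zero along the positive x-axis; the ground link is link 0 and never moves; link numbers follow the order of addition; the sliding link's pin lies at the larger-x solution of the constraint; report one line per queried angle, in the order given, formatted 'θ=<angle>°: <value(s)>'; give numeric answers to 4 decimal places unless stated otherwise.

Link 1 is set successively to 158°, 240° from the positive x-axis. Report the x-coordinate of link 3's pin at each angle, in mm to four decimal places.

geometry: r = 21 mm, L = 257 mm, e = 17 mm
θ=158°: crank pin P = (r cos θ, r sin θ) = (-19.470861, 7.866738)
θ=158°: h = r sin θ − e = 7.866738 − 17 = -9.133262
θ=158°: x = r cos θ + √(L² − h²) = -19.470861 + 256.837660 = 237.366799
θ=240°: crank pin P = (r cos θ, r sin θ) = (-10.500000, -18.186533)
θ=240°: h = r sin θ − e = -18.186533 − 17 = -35.186533
θ=240°: x = r cos θ + √(L² − h²) = -10.500000 + 254.579865 = 244.079865

θ=158°: 237.3668
θ=240°: 244.0799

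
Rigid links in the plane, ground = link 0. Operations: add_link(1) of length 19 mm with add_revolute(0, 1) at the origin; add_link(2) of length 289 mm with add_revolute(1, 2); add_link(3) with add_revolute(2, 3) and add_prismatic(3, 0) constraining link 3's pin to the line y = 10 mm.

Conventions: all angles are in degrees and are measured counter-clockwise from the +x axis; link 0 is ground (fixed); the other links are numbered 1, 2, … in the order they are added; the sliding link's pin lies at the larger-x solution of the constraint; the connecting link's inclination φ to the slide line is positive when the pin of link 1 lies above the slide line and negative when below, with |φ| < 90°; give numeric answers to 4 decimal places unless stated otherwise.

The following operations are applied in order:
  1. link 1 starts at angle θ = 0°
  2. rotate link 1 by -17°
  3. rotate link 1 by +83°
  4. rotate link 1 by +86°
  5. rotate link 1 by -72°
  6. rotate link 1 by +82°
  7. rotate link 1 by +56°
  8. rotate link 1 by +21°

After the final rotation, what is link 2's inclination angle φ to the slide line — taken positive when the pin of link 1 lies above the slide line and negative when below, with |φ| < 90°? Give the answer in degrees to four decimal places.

geometry: r = 19 mm, L = 289 mm, e = 10 mm; θ starts at 0°
rotate link 1 by -17°: θ ← 0° -17° = -17°
rotate link 1 by +83°: θ ← -17° +83° = 66°
rotate link 1 by +86°: θ ← 66° +86° = 152°
rotate link 1 by -72°: θ ← 152° -72° = 80°
rotate link 1 by +82°: θ ← 80° +82° = 162°
rotate link 1 by +56°: θ ← 162° +56° = 218°
rotate link 1 by +21°: θ ← 218° +21° = 239°
h = r sin θ − e = -16.286179 − 10 = -26.286179
sin φ = h / L = -26.286179 / 289 = -0.09095564
φ = arcsin(-0.09095564) = -5.218586°

-5.2186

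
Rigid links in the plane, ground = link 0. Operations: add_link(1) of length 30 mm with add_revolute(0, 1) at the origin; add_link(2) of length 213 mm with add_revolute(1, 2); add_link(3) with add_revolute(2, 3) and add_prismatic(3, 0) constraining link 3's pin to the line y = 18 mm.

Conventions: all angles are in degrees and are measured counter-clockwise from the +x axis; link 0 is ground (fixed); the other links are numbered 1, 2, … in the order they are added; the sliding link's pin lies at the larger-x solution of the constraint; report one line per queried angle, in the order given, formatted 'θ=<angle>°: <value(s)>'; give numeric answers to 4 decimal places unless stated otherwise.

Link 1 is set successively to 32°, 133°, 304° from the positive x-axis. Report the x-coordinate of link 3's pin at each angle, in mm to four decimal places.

geometry: r = 30 mm, L = 213 mm, e = 18 mm
θ=32°: crank pin P = (r cos θ, r sin θ) = (25.441443, 15.897578)
θ=32°: h = r sin θ − e = 15.897578 − 18 = -2.102422
θ=32°: x = r cos θ + √(L² − h²) = 25.441443 + 212.989624 = 238.431067
θ=133°: crank pin P = (r cos θ, r sin θ) = (-20.459951, 21.940611)
θ=133°: h = r sin θ − e = 21.940611 − 18 = 3.940611
θ=133°: x = r cos θ + √(L² − h²) = -20.459951 + 212.963545 = 192.503594
θ=304°: crank pin P = (r cos θ, r sin θ) = (16.775787, -24.871127)
θ=304°: h = r sin θ − e = -24.871127 − 18 = -42.871127
θ=304°: x = r cos θ + √(L² − h²) = 16.775787 + 208.640999 = 225.416786

θ=32°: 238.4311
θ=133°: 192.5036
θ=304°: 225.4168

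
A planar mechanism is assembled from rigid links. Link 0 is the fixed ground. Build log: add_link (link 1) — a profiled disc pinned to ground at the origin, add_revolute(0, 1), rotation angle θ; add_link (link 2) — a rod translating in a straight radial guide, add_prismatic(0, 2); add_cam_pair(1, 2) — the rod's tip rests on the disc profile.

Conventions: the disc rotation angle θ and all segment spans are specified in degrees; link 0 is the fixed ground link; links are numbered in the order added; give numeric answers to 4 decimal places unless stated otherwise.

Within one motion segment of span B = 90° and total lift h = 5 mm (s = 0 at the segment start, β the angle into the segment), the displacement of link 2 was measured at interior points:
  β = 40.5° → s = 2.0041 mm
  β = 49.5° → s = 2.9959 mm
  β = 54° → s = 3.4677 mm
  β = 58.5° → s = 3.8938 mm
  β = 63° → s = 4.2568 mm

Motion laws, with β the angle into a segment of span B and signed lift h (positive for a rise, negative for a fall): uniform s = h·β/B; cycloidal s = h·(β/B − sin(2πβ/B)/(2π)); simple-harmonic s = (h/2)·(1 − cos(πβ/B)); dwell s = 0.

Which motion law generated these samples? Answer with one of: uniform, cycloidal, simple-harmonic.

candidates at β/B = r: uniform s = h·r (linear in β); cycloidal s = h·(r − sin(2πr)/(2π)); simple-harmonic s = (h/2)(1 − cos(πr))
β=40.5°: printed 2.0041 | uniform 2.2500, cycloidal 2.0041, simple-harmonic 2.1089
β=49.5°: printed 2.9959 | uniform 2.7500, cycloidal 2.9959, simple-harmonic 2.8911
β=54°: printed 3.4677 | uniform 3.0000, cycloidal 3.4677, simple-harmonic 3.2725
β=58.5°: printed 3.8938 | uniform 3.2500, cycloidal 3.8938, simple-harmonic 3.6350
β=63°: printed 4.2568 | uniform 3.5000, cycloidal 4.2568, simple-harmonic 3.9695
only one law matches every sample → cycloidal

cycloidal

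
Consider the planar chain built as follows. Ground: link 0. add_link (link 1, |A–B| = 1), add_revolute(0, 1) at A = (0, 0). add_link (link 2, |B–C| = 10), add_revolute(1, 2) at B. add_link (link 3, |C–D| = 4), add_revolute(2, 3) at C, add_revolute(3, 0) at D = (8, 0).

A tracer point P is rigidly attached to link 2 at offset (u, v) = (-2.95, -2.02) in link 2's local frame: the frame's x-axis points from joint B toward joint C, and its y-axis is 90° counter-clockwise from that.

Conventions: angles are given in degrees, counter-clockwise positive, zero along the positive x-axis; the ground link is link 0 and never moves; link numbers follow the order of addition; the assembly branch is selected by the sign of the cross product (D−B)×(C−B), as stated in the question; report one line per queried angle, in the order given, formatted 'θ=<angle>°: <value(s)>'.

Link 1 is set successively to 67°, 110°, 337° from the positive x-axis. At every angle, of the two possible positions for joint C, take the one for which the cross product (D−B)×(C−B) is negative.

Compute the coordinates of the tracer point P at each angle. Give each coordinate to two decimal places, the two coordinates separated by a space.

A=(0,0), D=(8.00,0)
θ=67°: B = A + 1.00·(cos67°, sin67°) = (0.3907, 0.9205)
θ=67°: |BD| = 7.6647
θ=67°: circle(B,10.00) ∩ circle(D,4.00): a=9.3120, h=3.6451
θ=67°:   candidates: C₊=(10.0731,3.4209) cross=27.939; C₋=(9.1976,-3.8165) cross=-27.939
θ=67°:   branch - wants cross < 0 → take C=(9.1976,-3.8165) (cross=-27.939)
θ=67°: ex = (C−B)/|BC| = (0.8807,-0.4737); ey = (0.4737,0.8807)
θ=67°: P = B + -2.95·ex + -2.02·ey = (-3.1642,0.5389)
θ=110°: B = A + 1.00·(cos110°, sin110°) = (-0.3420, 0.9397)
θ=110°: |BD| = 8.3948
θ=110°: circle(B,10.00) ∩ circle(D,4.00): a=9.2005, h=3.9180
θ=110°:   candidates: C₊=(9.2392,3.8032) cross=32.891; C₋=(8.3621,-3.9836) cross=-32.891
θ=110°:   branch - wants cross < 0 → take C=(8.3621,-3.9836) (cross=-32.891)
θ=110°: ex = (C−B)/|BC| = (0.8704,-0.4923); ey = (0.4923,0.8704)
θ=110°: P = B + -2.95·ex + -2.02·ey = (-3.9042,0.6338)
θ=337°: B = A + 1.00·(cos337°, sin337°) = (0.9205, -0.3907)
θ=337°: |BD| = 7.0903
θ=337°: circle(B,10.00) ∩ circle(D,4.00): a=9.4687, h=3.2160
θ=337°:   candidates: C₊=(10.1976,3.3422) cross=22.803; C₋=(10.5521,-3.0801) cross=-22.803
θ=337°:   branch - wants cross < 0 → take C=(10.5521,-3.0801) (cross=-22.803)
θ=337°: ex = (C−B)/|BC| = (0.9632,-0.2689); ey = (0.2689,0.9632)
θ=337°: P = B + -2.95·ex + -2.02·ey = (-2.4641,-1.5430)

θ=67°: -3.16 0.54
θ=110°: -3.90 0.63
θ=337°: -2.46 -1.54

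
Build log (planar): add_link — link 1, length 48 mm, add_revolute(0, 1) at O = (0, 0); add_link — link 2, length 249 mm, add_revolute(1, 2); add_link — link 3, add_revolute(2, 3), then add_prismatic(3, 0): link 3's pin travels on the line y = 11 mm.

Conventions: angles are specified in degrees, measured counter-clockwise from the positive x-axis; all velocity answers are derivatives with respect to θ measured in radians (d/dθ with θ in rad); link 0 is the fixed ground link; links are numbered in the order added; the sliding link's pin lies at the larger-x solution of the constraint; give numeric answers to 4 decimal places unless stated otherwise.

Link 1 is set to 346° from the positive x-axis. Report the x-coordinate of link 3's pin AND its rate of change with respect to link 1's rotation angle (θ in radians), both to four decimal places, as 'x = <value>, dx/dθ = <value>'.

geometry: r = 48 mm, L = 249 mm, e = 11 mm
crank pin P = (r cos θ, r sin θ) = (46.574195, -11.612251)
h = r sin θ − e = -11.612251 − 11 = -22.612251
x = r cos θ + √(L² − h²) = 46.574195 + 247.971140 = 294.545335
dx/dθ = −r sin θ − h·r cos θ/√(L² − h²) (θ in radians; h = -22.612251) = 15.859307

x = 294.5453, dx/dθ = 15.8593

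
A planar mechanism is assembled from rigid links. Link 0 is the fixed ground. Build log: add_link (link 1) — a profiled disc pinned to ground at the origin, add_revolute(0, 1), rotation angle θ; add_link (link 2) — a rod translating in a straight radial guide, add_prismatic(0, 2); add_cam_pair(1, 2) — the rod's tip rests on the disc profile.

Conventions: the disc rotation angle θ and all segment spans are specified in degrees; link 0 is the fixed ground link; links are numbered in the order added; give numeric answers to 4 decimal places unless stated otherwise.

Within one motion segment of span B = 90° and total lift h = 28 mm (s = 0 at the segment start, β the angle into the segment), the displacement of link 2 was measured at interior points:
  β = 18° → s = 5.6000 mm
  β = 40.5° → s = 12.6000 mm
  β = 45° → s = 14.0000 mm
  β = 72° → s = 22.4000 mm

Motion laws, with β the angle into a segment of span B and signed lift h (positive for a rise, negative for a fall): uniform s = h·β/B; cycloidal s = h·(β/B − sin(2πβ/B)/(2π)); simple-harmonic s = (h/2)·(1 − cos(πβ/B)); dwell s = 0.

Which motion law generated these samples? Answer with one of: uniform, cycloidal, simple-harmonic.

candidates at β/B = r: uniform s = h·r (linear in β); cycloidal s = h·(r − sin(2πr)/(2π)); simple-harmonic s = (h/2)(1 − cos(πr))
β=18°: printed 5.6000 | uniform 5.6000, cycloidal 1.3618, simple-harmonic 2.6738
β=40.5°: printed 12.6000 | uniform 12.6000, cycloidal 11.2229, simple-harmonic 11.8099
β=45°: printed 14.0000 | uniform 14.0000, cycloidal 14.0000, simple-harmonic 14.0000
β=72°: printed 22.4000 | uniform 22.4000, cycloidal 26.6382, simple-harmonic 25.3262
only one law matches every sample → uniform

uniform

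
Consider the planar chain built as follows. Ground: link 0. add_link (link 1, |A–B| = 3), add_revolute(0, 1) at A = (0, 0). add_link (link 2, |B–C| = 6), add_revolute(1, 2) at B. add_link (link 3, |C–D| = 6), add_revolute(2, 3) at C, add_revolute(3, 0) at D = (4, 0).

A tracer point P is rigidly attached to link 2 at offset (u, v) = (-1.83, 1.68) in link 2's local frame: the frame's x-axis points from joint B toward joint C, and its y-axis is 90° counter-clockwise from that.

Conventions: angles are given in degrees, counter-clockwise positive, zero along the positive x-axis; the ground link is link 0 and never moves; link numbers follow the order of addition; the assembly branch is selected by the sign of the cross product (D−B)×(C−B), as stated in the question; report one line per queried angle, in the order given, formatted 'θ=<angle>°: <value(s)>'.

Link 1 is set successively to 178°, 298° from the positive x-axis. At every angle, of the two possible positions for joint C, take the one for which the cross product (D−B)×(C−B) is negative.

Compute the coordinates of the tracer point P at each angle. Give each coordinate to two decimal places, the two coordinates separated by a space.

A=(0,0), D=(4.00,0)
θ=178°: B = A + 3.00·(cos178°, sin178°) = (-2.9982, 0.1047)
θ=178°: |BD| = 6.9990
θ=178°: circle(B,6.00) ∩ circle(D,6.00): a=3.4995, h=4.8738
θ=178°:   candidates: C₊=(0.5738,4.9256) cross=34.111; C₋=(0.4280,-4.8209) cross=-34.111
θ=178°:   branch - wants cross < 0 → take C=(0.4280,-4.8209) (cross=-34.111)
θ=178°: ex = (C−B)/|BC| = (0.5710,-0.8209); ey = (0.8209,0.5710)
θ=178°: P = B + -1.83·ex + 1.68·ey = (-2.6640,2.5663)
θ=298°: B = A + 3.00·(cos298°, sin298°) = (1.4084, -2.6488)
θ=298°: |BD| = 3.7058
θ=298°: circle(B,6.00) ∩ circle(D,6.00): a=1.8529, h=5.7067
θ=298°:   candidates: C₊=(-1.3749,2.6665) cross=21.148; C₋=(6.7833,-5.3154) cross=-21.148
θ=298°:   branch - wants cross < 0 → take C=(6.7833,-5.3154) (cross=-21.148)
θ=298°: ex = (C−B)/|BC| = (0.8958,-0.4444); ey = (0.4444,0.8958)
θ=298°: P = B + -1.83·ex + 1.68·ey = (0.5157,-0.3306)

θ=178°: -2.66 2.57
θ=298°: 0.52 -0.33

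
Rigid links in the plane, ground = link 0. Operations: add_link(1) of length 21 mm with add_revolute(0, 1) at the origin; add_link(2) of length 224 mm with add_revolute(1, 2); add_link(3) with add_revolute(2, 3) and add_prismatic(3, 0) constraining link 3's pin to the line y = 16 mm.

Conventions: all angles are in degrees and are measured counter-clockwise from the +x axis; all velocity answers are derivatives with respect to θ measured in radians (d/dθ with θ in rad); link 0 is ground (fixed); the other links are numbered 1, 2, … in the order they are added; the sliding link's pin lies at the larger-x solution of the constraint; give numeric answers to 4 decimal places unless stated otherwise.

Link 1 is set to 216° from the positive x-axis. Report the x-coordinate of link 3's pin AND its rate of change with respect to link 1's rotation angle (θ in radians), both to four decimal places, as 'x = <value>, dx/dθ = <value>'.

geometry: r = 21 mm, L = 224 mm, e = 16 mm
crank pin P = (r cos θ, r sin θ) = (-16.989357, -12.343490)
h = r sin θ − e = -12.343490 − 16 = -28.343490
x = r cos θ + √(L² − h²) = -16.989357 + 222.199565 = 205.210208
dx/dθ = −r sin θ − h·r cos θ/√(L² − h²) (θ in radians; h = -28.343490) = 10.176350

x = 205.2102, dx/dθ = 10.1763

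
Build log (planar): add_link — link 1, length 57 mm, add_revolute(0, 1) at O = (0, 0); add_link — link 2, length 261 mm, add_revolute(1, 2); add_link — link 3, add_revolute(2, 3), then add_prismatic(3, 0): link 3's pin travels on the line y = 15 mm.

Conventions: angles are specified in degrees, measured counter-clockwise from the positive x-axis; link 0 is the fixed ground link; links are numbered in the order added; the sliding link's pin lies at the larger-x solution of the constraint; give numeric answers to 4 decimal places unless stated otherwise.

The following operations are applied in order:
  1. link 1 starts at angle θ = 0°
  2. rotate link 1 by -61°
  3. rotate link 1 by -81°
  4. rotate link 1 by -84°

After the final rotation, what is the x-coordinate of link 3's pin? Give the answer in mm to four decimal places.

geometry: r = 57 mm, L = 261 mm, e = 15 mm; θ starts at 0°
rotate link 1 by -61°: θ ← 0° -61° = -61°
rotate link 1 by -81°: θ ← -61° -81° = -142°
rotate link 1 by -84°: θ ← -142° -84° = -226°
crank pin P = (r cos θ, r sin θ) = (-39.595527, 41.002369)
h = r sin θ − e = 41.002369 − 15 = 26.002369
x = r cos θ + √(L² − h²) = -39.595527 + 259.701515 = 220.105988

220.1060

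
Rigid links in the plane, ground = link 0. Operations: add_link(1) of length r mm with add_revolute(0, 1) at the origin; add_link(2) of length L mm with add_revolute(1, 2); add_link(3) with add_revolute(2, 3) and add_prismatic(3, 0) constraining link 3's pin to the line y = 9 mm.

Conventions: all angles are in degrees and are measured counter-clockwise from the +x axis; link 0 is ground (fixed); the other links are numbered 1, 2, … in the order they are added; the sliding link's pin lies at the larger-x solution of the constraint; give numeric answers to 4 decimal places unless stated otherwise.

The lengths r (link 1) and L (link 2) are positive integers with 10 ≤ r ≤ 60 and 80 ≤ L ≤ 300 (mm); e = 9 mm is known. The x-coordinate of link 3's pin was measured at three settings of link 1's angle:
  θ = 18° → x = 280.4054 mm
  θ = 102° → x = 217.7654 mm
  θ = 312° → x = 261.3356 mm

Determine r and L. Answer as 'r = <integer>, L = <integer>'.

constraint per measurement: (x − r cos θ)² + (r sin θ − e)² = L²
subtracting the θ₁ and θ₂ equations cancels the r² and L² terms:
r = (x₁² − x₂²) / (2[(x₁cos θ₁ + e sin θ₁) − (x₂cos θ₂ + e sin θ₂)]) = 51.0000 → r = 51
L² = (x₁ − r cos θ₁)² + (r sin θ₁ − e)² = 53824.0097 → L = 232.0000 → L = 232
check at θ₃=312°: x = 261.3356 (printed 261.3356) ✓

r = 51, L = 232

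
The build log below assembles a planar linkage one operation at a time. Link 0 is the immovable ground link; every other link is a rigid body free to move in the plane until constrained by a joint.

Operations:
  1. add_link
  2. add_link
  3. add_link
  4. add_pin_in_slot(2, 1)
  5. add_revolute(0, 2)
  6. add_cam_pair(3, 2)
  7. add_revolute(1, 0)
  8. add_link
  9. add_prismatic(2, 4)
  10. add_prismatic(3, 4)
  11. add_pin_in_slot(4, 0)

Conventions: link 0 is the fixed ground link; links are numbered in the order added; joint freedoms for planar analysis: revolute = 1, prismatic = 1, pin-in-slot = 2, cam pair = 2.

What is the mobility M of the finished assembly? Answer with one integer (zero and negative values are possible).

(L,J1,J2)=(1,0,0); link0 fixed
link1: (2,0,0)
link2: (3,0,0)
link3: (4,0,0)
PS 2-1 [J2]: (4,0,1)
R 0-2 [J1]: (4,1,1)
C 3-2 [J2]: (4,1,2)
R 1-0 [J1]: (4,2,2)
link4: (5,2,2)
P 2-4 [J1]: (5,3,2)
P 3-4 [J1]: (5,4,2)
PS 4-0 [J2]: (5,4,3)
Grübler: 3·4 − 2·4 − 3 = 1

M = 1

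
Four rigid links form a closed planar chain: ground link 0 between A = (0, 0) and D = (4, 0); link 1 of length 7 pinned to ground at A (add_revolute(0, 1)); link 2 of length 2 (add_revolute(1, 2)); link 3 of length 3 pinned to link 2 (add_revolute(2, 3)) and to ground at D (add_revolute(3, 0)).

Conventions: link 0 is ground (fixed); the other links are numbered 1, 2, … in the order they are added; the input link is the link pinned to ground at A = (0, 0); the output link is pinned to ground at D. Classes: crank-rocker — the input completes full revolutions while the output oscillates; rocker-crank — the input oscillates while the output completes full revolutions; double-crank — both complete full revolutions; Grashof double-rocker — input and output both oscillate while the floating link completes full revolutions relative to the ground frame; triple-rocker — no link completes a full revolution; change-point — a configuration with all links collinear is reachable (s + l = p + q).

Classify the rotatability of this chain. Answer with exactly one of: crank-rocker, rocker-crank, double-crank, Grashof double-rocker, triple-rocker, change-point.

lengths: ground=4, input=7, coupler=2, output=3
sorted: s=2 (shortest), l=7 (longest), p+q=7
s + l = 9 vs p + q = 7
s + l > p + q → non-Grashof → no link fully rotates → triple-rocker

triple-rocker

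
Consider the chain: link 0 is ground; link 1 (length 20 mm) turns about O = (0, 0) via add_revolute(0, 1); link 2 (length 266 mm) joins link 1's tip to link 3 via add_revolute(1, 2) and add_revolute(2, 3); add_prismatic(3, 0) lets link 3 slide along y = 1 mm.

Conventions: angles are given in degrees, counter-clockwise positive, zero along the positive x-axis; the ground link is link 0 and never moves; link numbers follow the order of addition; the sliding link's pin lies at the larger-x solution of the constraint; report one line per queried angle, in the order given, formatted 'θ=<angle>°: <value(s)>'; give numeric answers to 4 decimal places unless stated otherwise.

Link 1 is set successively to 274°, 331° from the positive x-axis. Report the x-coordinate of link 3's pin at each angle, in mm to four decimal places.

geometry: r = 20 mm, L = 266 mm, e = 1 mm
θ=274°: crank pin P = (r cos θ, r sin θ) = (1.395129, -19.951281)
θ=274°: h = r sin θ − e = -19.951281 − 1 = -20.951281
θ=274°: x = r cos θ + √(L² − h²) = 1.395129 + 265.173611 = 266.568740
θ=331°: crank pin P = (r cos θ, r sin θ) = (17.492394, -9.696192)
θ=331°: h = r sin θ − e = -9.696192 − 1 = -10.696192
θ=331°: x = r cos θ + √(L² − h²) = 17.492394 + 265.784859 = 283.277254

θ=274°: 266.5687
θ=331°: 283.2773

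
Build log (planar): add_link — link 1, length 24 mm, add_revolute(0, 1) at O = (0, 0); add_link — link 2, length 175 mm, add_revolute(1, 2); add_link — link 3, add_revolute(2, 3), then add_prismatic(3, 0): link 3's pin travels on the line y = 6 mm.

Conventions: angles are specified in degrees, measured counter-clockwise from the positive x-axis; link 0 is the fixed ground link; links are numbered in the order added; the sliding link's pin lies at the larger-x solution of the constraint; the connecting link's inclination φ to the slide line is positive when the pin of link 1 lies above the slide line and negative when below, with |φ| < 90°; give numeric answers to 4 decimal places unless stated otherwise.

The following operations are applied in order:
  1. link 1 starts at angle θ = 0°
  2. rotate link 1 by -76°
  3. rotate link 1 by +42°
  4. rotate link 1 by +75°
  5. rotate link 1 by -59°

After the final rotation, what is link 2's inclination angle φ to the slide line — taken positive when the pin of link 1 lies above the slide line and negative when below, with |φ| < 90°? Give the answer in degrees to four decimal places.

geometry: r = 24 mm, L = 175 mm, e = 6 mm; θ starts at 0°
rotate link 1 by -76°: θ ← 0° -76° = -76°
rotate link 1 by +42°: θ ← -76° +42° = -34°
rotate link 1 by +75°: θ ← -34° +75° = 41°
rotate link 1 by -59°: θ ← 41° -59° = -18°
h = r sin θ − e = -7.416408 − 6 = -13.416408
sin φ = h / L = -13.416408 / 175 = -0.07666519
φ = arcsin(-0.07666519) = -4.396906°

-4.3969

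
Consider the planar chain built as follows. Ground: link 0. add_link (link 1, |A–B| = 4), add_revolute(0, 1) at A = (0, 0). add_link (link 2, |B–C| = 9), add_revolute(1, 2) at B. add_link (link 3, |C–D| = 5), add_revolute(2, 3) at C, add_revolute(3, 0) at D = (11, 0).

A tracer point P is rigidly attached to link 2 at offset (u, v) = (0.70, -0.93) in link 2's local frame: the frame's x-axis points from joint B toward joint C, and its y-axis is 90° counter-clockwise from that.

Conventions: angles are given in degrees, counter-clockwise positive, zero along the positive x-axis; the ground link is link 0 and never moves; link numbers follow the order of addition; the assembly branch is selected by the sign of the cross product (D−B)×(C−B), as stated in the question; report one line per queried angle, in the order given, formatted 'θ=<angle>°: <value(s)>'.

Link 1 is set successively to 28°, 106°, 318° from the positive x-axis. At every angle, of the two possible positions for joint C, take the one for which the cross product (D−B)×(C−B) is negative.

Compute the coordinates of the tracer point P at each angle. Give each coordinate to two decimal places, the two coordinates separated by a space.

A=(0,0), D=(11.00,0)
θ=28°: B = A + 4.00·(cos28°, sin28°) = (3.5318, 1.8779)
θ=28°: |BD| = 7.7007
θ=28°: circle(B,9.00) ∩ circle(D,5.00): a=7.4864, h=4.9954
θ=28°:   candidates: C₊=(12.0103,4.8969) cross=38.468; C₋=(9.5740,-4.7923) cross=-38.468
θ=28°:   branch - wants cross < 0 → take C=(9.5740,-4.7923) (cross=-38.468)
θ=28°: ex = (C−B)/|BC| = (0.6714,-0.7411); ey = (0.7411,0.6714)
θ=28°: P = B + 0.70·ex + -0.93·ey = (3.3125,0.7347)
θ=106°: B = A + 4.00·(cos106°, sin106°) = (-1.1025, 3.8450)
θ=106°: |BD| = 12.6987
θ=106°: circle(B,9.00) ∩ circle(D,5.00): a=8.5543, h=2.7972
θ=106°:   candidates: C₊=(7.8971,3.9207) cross=35.520; C₋=(6.2032,-1.4110) cross=-35.520
θ=106°:   branch - wants cross < 0 → take C=(6.2032,-1.4110) (cross=-35.520)
θ=106°: ex = (C−B)/|BC| = (0.8118,-0.5840); ey = (0.5840,0.8118)
θ=106°: P = B + 0.70·ex + -0.93·ey = (-1.0774,2.6813)
θ=318°: B = A + 4.00·(cos318°, sin318°) = (2.9726, -2.6765)
θ=318°: |BD| = 8.4619
θ=318°: circle(B,9.00) ∩ circle(D,5.00): a=7.5399, h=4.9143
θ=318°:   candidates: C₊=(8.5710,4.3703) cross=41.584; C₋=(11.6798,-4.9536) cross=-41.584
θ=318°:   branch - wants cross < 0 → take C=(11.6798,-4.9536) (cross=-41.584)
θ=318°: ex = (C−B)/|BC| = (0.9675,-0.2530); ey = (0.2530,0.9675)
θ=318°: P = B + 0.70·ex + -0.93·ey = (3.4145,-3.7534)

θ=28°: 3.31 0.73
θ=106°: -1.08 2.68
θ=318°: 3.41 -3.75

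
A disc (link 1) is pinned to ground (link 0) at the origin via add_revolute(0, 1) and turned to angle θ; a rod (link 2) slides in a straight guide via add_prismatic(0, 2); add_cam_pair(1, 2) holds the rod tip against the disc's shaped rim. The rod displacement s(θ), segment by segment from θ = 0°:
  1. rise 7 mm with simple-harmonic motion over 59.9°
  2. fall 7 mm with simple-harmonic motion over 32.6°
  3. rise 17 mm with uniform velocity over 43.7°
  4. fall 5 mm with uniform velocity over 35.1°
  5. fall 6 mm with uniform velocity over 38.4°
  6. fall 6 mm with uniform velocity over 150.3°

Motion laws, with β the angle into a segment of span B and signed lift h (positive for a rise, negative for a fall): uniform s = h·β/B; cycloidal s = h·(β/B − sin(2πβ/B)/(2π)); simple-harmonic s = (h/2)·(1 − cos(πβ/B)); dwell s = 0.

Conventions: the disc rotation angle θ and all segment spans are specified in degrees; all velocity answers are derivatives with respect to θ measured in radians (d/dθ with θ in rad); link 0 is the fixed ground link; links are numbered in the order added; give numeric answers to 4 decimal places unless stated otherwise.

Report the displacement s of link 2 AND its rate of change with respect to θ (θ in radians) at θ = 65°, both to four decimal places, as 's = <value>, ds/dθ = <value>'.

segment 1 (0° to 59.9°, simple-harmonic, h = 7) is passed completely: s = 0.0000 + (7) = 7.0000
θ = 65° falls in segment 2 (59.9° to 92.5°, simple-harmonic, h = -7): β = 65 − 59.9 = 5.1°, B = 32.6°; Δs = -7/2·(1 − cos(π·0.1564)) = -0.4143; s = 7.0000 − 0.4143 = 6.5857
velocity in seg [59.9°–92.5°] (simple-harmonic), θ in radians: β = 5.1° = 0.0890 rad, B = 32.6° = 0.5690 rad; ds/dθ = (πh/(2B)) sin(πβ/B) = (π·(-7)/(2·0.5690)) sin(π·0.1564) = -9.120078 mm/rad

s = 6.5857, ds/dθ = -9.1201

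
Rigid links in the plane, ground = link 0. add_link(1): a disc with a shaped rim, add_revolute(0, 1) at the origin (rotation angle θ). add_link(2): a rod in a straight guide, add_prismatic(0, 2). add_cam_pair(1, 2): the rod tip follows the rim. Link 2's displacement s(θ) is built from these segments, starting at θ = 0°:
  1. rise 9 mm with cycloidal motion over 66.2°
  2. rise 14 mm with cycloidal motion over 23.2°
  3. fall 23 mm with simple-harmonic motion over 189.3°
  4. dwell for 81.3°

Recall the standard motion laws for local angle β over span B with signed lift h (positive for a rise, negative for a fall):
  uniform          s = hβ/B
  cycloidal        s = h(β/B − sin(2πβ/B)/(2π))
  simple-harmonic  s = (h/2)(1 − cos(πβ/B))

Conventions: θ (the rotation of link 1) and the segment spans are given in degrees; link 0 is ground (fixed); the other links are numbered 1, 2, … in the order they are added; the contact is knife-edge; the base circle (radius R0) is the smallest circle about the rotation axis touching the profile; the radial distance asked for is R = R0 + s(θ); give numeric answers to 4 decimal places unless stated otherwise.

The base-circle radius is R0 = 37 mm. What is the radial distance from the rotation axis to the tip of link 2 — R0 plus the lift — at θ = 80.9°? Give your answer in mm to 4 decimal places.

segment 1 (0° to 66.2°, cycloidal, h = 9) is passed completely: s = 0.0000 + (9) = 9.0000
θ = 80.9° falls in segment 2 (66.2° to 89.4°, cycloidal, h = 14): β = 80.9 − 66.2 = 14.7°, B = 23.2°; Δs = 14·(0.6336 − sin(2π·0.6336)/(2π)) = 10.5292; s = 9.0000 + 10.5292 = 19.5292
R = R0 + s = 37 + 19.5292 = 56.5292

56.5292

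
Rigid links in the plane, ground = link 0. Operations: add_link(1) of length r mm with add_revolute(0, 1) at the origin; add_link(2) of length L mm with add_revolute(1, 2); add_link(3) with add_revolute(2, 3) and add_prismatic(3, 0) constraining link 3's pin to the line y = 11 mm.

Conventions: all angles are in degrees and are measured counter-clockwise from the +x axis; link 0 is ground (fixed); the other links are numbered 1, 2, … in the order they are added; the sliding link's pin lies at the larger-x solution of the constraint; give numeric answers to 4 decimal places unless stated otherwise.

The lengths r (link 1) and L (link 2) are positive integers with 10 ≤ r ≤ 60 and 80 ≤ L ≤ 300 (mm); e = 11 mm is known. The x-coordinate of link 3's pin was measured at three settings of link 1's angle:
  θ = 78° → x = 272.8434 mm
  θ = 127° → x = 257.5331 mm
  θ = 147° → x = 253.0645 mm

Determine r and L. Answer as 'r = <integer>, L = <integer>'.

constraint per measurement: (x − r cos θ)² + (r sin θ − e)² = L²
subtracting the θ₁ and θ₂ equations cancels the r² and L² terms:
r = (x₁² − x₂²) / (2[(x₁cos θ₁ + e sin θ₁) − (x₂cos θ₂ + e sin θ₂)]) = 19.0001 → r = 19
L² = (x₁ − r cos θ₁)² + (r sin θ₁ − e)² = 72361.0166 → L = 269.0000 → L = 269
check at θ₃=147°: x = 253.0645 (printed 253.0645) ✓

r = 19, L = 269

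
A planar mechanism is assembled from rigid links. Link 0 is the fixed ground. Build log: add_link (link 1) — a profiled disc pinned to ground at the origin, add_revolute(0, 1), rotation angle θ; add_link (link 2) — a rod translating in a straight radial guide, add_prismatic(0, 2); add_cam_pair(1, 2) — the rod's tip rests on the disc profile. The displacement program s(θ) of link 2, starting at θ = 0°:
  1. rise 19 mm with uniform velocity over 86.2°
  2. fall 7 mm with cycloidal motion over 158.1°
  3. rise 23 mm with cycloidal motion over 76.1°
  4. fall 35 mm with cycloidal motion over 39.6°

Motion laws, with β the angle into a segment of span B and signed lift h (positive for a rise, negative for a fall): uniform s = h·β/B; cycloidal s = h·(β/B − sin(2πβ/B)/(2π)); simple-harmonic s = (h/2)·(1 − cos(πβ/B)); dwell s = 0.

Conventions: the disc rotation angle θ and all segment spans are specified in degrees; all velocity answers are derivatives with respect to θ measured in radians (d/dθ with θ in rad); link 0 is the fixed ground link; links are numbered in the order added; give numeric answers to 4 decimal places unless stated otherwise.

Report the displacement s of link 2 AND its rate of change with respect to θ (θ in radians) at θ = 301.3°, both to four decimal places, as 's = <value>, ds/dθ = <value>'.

seg 1 [0°–86.2°] uniform, h=19: full span → s += 19 → s = 19.0000
seg 2 [86.2°–244.3°] cycloidal, h=-7: full span → s += -7 → s = 12.0000
seg 3 [244.3°–320.4°] cycloidal, h=23: θ=301.3° here. β=57, B=76.1. 23·(0.7490 − sin(2π·0.7490)/(2π)) = 20.8878 → s = 32.8878
velocity in seg [244.3°–320.4°] (cycloidal), θ in radians: β = 57° = 0.9948 rad, B = 76.1° = 1.3282 rad; ds/dθ = (h/B)(1 − cos(2πβ/B)) = (23/1.3282)(1 − cos(2π·0.7490)) = 17.423958 mm/rad

s = 32.8878, ds/dθ = 17.4240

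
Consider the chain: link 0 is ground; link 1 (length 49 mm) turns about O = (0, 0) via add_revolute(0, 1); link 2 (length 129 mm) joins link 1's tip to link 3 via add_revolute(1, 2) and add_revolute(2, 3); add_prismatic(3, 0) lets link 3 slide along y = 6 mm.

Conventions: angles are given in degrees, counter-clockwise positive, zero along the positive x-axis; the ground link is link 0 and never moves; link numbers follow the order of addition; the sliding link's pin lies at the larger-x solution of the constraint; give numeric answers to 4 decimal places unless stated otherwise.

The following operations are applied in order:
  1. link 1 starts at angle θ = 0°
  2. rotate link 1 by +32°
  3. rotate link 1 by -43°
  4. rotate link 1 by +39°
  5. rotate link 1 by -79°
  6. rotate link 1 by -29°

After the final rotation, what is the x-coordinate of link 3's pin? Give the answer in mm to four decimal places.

geometry: r = 49 mm, L = 129 mm, e = 6 mm; θ starts at 0°
rotate link 1 by +32°: θ ← 0° +32° = 32°
rotate link 1 by -43°: θ ← 32° -43° = -11°
rotate link 1 by +39°: θ ← -11° +39° = 28°
rotate link 1 by -79°: θ ← 28° -79° = -51°
rotate link 1 by -29°: θ ← -51° -29° = -80°
crank pin P = (r cos θ, r sin θ) = (8.508761, -48.255580)
h = r sin θ − e = -48.255580 − 6 = -54.255580
x = r cos θ + √(L² − h²) = 8.508761 + 117.035602 = 125.544362

125.5444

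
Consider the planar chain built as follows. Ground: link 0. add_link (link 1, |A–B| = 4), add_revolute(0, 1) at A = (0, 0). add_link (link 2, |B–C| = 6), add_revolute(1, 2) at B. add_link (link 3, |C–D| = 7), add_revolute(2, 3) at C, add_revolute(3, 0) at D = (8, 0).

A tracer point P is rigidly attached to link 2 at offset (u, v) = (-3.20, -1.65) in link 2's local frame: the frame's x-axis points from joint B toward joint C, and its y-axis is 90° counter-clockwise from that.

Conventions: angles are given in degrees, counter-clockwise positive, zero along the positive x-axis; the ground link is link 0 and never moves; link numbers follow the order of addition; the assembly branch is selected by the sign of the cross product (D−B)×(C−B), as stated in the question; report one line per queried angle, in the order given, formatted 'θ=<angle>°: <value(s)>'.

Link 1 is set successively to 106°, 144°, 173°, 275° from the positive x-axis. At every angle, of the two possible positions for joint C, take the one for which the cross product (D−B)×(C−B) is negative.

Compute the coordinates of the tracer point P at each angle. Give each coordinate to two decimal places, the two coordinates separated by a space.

A=(0,0), D=(8.00,0)
θ=106°: B = A + 4.00·(cos106°, sin106°) = (-1.1025, 3.8450)
θ=106°: |BD| = 9.8813
θ=106°: circle(B,6.00) ∩ circle(D,7.00): a=4.2829, h=4.2020
θ=106°:   candidates: C₊=(4.4779,6.0493) cross=41.522; C₋=(1.2077,-1.6924) cross=-41.522
θ=106°:   branch - wants cross < 0 → take C=(1.2077,-1.6924) (cross=-41.522)
θ=106°: ex = (C−B)/|BC| = (0.3850,-0.9229); ey = (0.9229,0.3850)
θ=106°: P = B + -3.20·ex + -1.65·ey = (-3.8574,6.1630)
θ=144°: B = A + 4.00·(cos144°, sin144°) = (-3.2361, 2.3511)
θ=144°: |BD| = 11.4794
θ=144°: circle(B,6.00) ∩ circle(D,7.00): a=5.1735, h=3.0389
θ=144°:   candidates: C₊=(2.4502,4.2661) cross=34.885; C₋=(1.2053,-1.6830) cross=-34.885
θ=144°:   branch - wants cross < 0 → take C=(1.2053,-1.6830) (cross=-34.885)
θ=144°: ex = (C−B)/|BC| = (0.7402,-0.6724); ey = (0.6724,0.7402)
θ=144°: P = B + -3.20·ex + -1.65·ey = (-6.7142,3.2813)
θ=173°: B = A + 4.00·(cos173°, sin173°) = (-3.9702, 0.4875)
θ=173°: |BD| = 11.9801
θ=173°: circle(B,6.00) ∩ circle(D,7.00): a=5.4475, h=2.5149
θ=173°:   candidates: C₊=(1.5751,2.7787) cross=30.129; C₋=(1.3705,-2.2470) cross=-30.129
θ=173°:   branch - wants cross < 0 → take C=(1.3705,-2.2470) (cross=-30.129)
θ=173°: ex = (C−B)/|BC| = (0.8901,-0.4558); ey = (0.4558,0.8901)
θ=173°: P = B + -3.20·ex + -1.65·ey = (-7.5705,0.4772)
θ=275°: B = A + 4.00·(cos275°, sin275°) = (0.3486, -3.9848)
θ=275°: |BD| = 8.6268
θ=275°: circle(B,6.00) ∩ circle(D,7.00): a=3.5599, h=4.8298
θ=275°:   candidates: C₊=(1.2751,1.9433) cross=41.666; C₋=(5.7369,-6.6241) cross=-41.666
θ=275°:   branch - wants cross < 0 → take C=(5.7369,-6.6241) (cross=-41.666)
θ=275°: ex = (C−B)/|BC| = (0.8981,-0.4399); ey = (0.4399,0.8981)
θ=275°: P = B + -3.20·ex + -1.65·ey = (-3.2510,-4.0589)

θ=106°: -3.86 6.16
θ=144°: -6.71 3.28
θ=173°: -7.57 0.48
θ=275°: -3.25 -4.06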